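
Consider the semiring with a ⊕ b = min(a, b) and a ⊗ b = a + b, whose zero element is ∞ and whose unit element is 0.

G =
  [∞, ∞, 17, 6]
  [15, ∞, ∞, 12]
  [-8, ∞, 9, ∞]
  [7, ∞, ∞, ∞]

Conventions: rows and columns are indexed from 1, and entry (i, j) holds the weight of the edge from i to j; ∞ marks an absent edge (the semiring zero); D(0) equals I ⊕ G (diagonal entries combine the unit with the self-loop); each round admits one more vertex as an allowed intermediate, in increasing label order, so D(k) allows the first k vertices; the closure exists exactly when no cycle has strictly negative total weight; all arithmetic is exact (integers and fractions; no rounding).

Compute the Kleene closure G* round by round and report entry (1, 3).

D(0):
  [0, ∞, 17, 6]
  [15, 0, ∞, 12]
  [-8, ∞, 0, ∞]
  [7, ∞, ∞, 0]
D(1):
  [0, ∞, 17, 6]
  [15, 0, 32, 12]
  [-8, ∞, 0, -2]
  [7, ∞, 24, 0]
D(2):
  [0, ∞, 17, 6]
  [15, 0, 32, 12]
  [-8, ∞, 0, -2]
  [7, ∞, 24, 0]
D(3):
  [0, ∞, 17, 6]
  [15, 0, 32, 12]
  [-8, ∞, 0, -2]
  [7, ∞, 24, 0]
D(4):
  [0, ∞, 17, 6]
  [15, 0, 32, 12]
  [-8, ∞, 0, -2]
  [7, ∞, 24, 0]
Answer: G*[1][3] = 17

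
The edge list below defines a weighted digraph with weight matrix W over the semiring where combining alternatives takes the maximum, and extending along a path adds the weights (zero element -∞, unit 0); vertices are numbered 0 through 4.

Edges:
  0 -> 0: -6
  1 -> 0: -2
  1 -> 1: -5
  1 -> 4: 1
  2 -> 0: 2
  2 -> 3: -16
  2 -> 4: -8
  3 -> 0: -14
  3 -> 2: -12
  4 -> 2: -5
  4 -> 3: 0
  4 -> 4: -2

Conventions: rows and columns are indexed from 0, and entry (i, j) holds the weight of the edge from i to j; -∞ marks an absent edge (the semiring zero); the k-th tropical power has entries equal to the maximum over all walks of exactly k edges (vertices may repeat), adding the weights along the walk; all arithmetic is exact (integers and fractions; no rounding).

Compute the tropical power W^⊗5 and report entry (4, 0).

W^⊗2:
  [-12, -∞, -∞, -∞, -∞]
  [-7, -10, -4, 1, -1]
  [-4, -∞, -13, -8, -10]
  [-10, -∞, -∞, -28, -20]
  [-3, -∞, -7, -2, -4]
W^⊗3:
  [-18, -∞, -∞, -∞, -∞]
  [-2, -15, -6, -1, -3]
  [-10, -∞, -15, -10, -12]
  [-16, -∞, -25, -20, -22]
  [-5, -∞, -9, -4, -6]
W^⊗4:
  [-24, -∞, -∞, -∞, -∞]
  [-4, -20, -8, -3, -5]
  [-13, -∞, -17, -12, -14]
  [-22, -∞, -27, -22, -24]
  [-7, -∞, -11, -6, -8]
W^⊗5:
  [-30, -∞, -∞, -∞, -∞]
  [-6, -25, -10, -5, -7]
  [-15, -∞, -19, -14, -16]
  [-25, -∞, -29, -24, -26]
  [-9, -∞, -13, -8, -10]
Key observation: the optimum is the walk 4->4->4->4->2->0, with weight (-2) + (-2) + (-2) + (-5) + 2 = -9.
Optimal value attained by: walk 4->4->4->4->2->0.
Answer: (W^⊗5)[4][0] = -9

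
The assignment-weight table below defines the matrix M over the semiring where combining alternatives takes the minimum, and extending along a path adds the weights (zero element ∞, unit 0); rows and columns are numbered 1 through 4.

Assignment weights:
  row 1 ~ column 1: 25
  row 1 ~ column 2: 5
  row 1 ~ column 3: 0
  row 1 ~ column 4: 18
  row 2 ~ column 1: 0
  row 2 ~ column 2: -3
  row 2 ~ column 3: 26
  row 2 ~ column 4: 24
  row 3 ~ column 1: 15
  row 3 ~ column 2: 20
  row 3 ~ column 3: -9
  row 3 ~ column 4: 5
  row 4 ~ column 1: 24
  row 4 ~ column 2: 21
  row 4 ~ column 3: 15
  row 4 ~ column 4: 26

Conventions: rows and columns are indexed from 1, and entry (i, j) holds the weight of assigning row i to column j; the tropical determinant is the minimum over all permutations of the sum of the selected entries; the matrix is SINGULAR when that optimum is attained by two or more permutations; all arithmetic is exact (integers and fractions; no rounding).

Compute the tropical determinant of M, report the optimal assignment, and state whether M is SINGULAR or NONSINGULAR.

σ = (1, 2, 3, 4): 25 + (-3) + (-9) + 26 = 39
σ = (1, 2, 4, 3): 25 + (-3) + 5 + 15 = 42
σ = (1, 3, 2, 4): 25 + 26 + 20 + 26 = 97
σ = (1, 3, 4, 2): 25 + 26 + 5 + 21 = 77
σ = (1, 4, 2, 3): 25 + 24 + 20 + 15 = 84
σ = (1, 4, 3, 2): 25 + 24 + (-9) + 21 = 61
σ = (2, 1, 3, 4): 5 + 0 + (-9) + 26 = 22
σ = (2, 1, 4, 3): 5 + 0 + 5 + 15 = 25
σ = (2, 3, 1, 4): 5 + 26 + 15 + 26 = 72
σ = (2, 3, 4, 1): 5 + 26 + 5 + 24 = 60
σ = (2, 4, 1, 3): 5 + 24 + 15 + 15 = 59
σ = (2, 4, 3, 1): 5 + 24 + (-9) + 24 = 44
σ = (3, 1, 2, 4): 0 + 0 + 20 + 26 = 46
σ = (3, 1, 4, 2): 0 + 0 + 5 + 21 = 26
σ = (3, 2, 1, 4): 0 + (-3) + 15 + 26 = 38
σ = (3, 2, 4, 1): 0 + (-3) + 5 + 24 = 26
σ = (3, 4, 1, 2): 0 + 24 + 15 + 21 = 60
σ = (3, 4, 2, 1): 0 + 24 + 20 + 24 = 68
σ = (4, 1, 2, 3): 18 + 0 + 20 + 15 = 53
σ = (4, 1, 3, 2): 18 + 0 + (-9) + 21 = 30
σ = (4, 2, 1, 3): 18 + (-3) + 15 + 15 = 45
σ = (4, 2, 3, 1): 18 + (-3) + (-9) + 24 = 30
σ = (4, 3, 1, 2): 18 + 26 + 15 + 21 = 80
σ = (4, 3, 2, 1): 18 + 26 + 20 + 24 = 88
Optimal value attained by: σ = (2, 1, 3, 4).
Answer: det⊕(M) = 22; verdict: NONSINGULAR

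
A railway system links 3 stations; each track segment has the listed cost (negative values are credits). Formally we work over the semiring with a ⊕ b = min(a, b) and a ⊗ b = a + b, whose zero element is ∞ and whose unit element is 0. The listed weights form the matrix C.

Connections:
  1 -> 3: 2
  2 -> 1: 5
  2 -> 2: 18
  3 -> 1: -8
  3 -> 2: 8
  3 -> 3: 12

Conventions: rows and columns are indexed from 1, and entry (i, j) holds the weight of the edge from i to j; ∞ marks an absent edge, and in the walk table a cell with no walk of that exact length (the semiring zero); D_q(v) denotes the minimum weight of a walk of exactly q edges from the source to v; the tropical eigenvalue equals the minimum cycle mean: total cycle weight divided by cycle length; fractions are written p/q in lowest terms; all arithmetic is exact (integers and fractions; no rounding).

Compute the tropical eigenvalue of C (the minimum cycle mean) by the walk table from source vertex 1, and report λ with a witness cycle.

q=0: [0, ∞, ∞]
q=1: [∞, ∞, 2]
q=2: [-6, 10, 14]
q=3: [6, 22, -4]
Optimal cycle mean attained by: cycle 1->3->1, total 2 + (-8), length 2.
Answer: λ = -3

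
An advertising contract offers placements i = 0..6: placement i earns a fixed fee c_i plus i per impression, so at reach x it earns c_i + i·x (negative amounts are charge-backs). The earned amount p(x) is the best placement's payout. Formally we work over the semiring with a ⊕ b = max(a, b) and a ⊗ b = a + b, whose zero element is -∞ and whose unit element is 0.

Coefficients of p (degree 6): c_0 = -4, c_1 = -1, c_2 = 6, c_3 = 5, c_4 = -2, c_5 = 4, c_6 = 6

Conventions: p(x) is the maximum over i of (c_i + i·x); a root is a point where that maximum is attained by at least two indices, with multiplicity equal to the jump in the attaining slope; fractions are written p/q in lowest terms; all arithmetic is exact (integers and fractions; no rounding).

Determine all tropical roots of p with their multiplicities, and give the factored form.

hull edge (i=0, c=-4) to (i=2, c=6): slope 5, span 2
hull edge (i=2, c=6) to (i=6, c=6): slope 0, span 4
Factored form: p(x) = 6 ⊗ (x ⊕ (-5)) ⊗ (x ⊕ (-5)) ⊗ (x ⊕ 0) ⊗ (x ⊕ 0) ⊗ (x ⊕ 0) ⊗ (x ⊕ 0)
Answer: roots = -5 (mult 2), 0 (mult 4)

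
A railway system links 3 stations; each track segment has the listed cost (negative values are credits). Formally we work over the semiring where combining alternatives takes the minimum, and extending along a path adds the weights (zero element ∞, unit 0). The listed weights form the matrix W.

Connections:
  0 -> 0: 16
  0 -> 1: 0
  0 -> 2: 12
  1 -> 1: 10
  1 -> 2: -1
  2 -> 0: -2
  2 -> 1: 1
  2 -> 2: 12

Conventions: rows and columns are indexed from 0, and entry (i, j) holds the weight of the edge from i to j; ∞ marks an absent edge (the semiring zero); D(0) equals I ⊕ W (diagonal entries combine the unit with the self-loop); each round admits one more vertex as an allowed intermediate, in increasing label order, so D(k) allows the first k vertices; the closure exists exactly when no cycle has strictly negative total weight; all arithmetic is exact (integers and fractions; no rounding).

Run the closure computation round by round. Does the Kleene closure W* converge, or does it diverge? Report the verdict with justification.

D(0):
  [0, 0, 12]
  [∞, 0, -1]
  [-2, 1, 0]
D(1):
  [0, 0, 12]
  [∞, 0, -1]
  [-2, -2, 0]
Detection: at round 2, diagonal entry (2, 2) turns strictly negative.
Key observation: the cycle 2->0->1->2 has total weight (-2) + 0 + (-1), which is strictly negative.
Answer: DIVERGES — negative cycle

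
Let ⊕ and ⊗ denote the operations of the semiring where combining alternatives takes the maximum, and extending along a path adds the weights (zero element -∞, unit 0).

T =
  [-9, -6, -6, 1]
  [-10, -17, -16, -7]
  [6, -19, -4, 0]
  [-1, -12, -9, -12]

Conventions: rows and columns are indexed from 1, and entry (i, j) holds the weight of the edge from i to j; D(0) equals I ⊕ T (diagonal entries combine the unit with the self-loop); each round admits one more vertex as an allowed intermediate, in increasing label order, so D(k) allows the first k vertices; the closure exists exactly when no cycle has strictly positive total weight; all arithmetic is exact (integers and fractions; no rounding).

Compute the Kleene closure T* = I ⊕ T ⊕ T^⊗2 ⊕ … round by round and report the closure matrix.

D(0):
  [0, -6, -6, 1]
  [-10, 0, -16, -7]
  [6, -19, 0, 0]
  [-1, -12, -9, 0]
D(1):
  [0, -6, -6, 1]
  [-10, 0, -16, -7]
  [6, 0, 0, 7]
  [-1, -7, -7, 0]
D(2):
  [0, -6, -6, 1]
  [-10, 0, -16, -7]
  [6, 0, 0, 7]
  [-1, -7, -7, 0]
D(3):
  [0, -6, -6, 1]
  [-10, 0, -16, -7]
  [6, 0, 0, 7]
  [-1, -7, -7, 0]
D(4):
  [0, -6, -6, 1]
  [-8, 0, -14, -7]
  [6, 0, 0, 7]
  [-1, -7, -7, 0]
Answer: T* = [[0, -6, -6, 1], [-8, 0, -14, -7], [6, 0, 0, 7], [-1, -7, -7, 0]]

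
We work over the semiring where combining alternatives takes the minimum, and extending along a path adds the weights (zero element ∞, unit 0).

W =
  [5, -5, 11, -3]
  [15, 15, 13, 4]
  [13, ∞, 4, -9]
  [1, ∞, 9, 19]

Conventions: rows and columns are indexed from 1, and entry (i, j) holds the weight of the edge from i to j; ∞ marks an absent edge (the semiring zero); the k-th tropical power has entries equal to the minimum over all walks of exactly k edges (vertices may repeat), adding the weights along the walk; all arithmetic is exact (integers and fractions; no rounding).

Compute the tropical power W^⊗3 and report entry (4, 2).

W^⊗2:
  [-2, 0, 6, -1]
  [5, 10, 13, 4]
  [-8, 8, 0, -5]
  [6, -4, 12, -2]
W^⊗3:
  [0, -7, 8, -5]
  [5, 0, 13, 2]
  [-4, -13, 3, -11]
  [-1, 1, 7, 0]
Key observation: the optimum is the walk 4->1->1->2, with weight 1 + 5 + (-5) = 1.
Optimal value attained by: walk 4->1->1->2.
Answer: (W^⊗3)[4][2] = 1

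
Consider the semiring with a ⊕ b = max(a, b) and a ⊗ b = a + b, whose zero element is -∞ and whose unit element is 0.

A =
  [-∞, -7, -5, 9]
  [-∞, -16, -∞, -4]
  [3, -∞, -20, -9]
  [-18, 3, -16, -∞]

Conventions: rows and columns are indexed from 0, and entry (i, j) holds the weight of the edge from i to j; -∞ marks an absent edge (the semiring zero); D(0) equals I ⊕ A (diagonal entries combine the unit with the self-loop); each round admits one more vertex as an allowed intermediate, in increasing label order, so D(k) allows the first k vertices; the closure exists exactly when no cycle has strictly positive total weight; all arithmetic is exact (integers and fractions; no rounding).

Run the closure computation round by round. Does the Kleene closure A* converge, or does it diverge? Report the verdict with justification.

D(0):
  [0, -7, -5, 9]
  [-∞, 0, -∞, -4]
  [3, -∞, 0, -9]
  [-18, 3, -16, 0]
D(1):
  [0, -7, -5, 9]
  [-∞, 0, -∞, -4]
  [3, -4, 0, 12]
  [-18, 3, -16, 0]
D(2):
  [0, -7, -5, 9]
  [-∞, 0, -∞, -4]
  [3, -4, 0, 12]
  [-18, 3, -16, 0]
D(3):
  [0, -7, -5, 9]
  [-∞, 0, -∞, -4]
  [3, -4, 0, 12]
  [-13, 3, -16, 0]
D(4):
  [0, 12, -5, 9]
  [-17, 0, -20, -4]
  [3, 15, 0, 12]
  [-13, 3, -16, 0]
Key observation: every diagonal entry stays at the unit through all rounds, so no improving cycle exists.
Answer: CONVERGES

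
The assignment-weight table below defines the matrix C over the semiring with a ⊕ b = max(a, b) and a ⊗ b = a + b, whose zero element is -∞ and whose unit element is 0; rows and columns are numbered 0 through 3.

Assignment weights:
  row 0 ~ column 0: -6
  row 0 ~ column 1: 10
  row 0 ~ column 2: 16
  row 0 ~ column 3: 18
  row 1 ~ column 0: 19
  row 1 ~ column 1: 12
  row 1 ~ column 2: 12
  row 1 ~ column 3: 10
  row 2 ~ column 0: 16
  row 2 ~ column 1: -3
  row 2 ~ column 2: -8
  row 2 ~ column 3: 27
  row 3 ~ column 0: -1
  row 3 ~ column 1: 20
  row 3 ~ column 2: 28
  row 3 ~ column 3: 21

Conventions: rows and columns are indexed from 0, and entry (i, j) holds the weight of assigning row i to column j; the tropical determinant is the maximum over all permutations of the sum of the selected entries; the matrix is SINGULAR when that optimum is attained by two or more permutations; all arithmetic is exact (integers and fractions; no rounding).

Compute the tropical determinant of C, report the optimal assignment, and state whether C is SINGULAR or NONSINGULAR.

σ = (0, 1, 2, 3): (-6) + 12 + (-8) + 21 = 19
σ = (0, 1, 3, 2): (-6) + 12 + 27 + 28 = 61
σ = (0, 2, 1, 3): (-6) + 12 + (-3) + 21 = 24
σ = (0, 2, 3, 1): (-6) + 12 + 27 + 20 = 53
σ = (0, 3, 1, 2): (-6) + 10 + (-3) + 28 = 29
σ = (0, 3, 2, 1): (-6) + 10 + (-8) + 20 = 16
σ = (1, 0, 2, 3): 10 + 19 + (-8) + 21 = 42
σ = (1, 0, 3, 2): 10 + 19 + 27 + 28 = 84
σ = (1, 2, 0, 3): 10 + 12 + 16 + 21 = 59
σ = (1, 2, 3, 0): 10 + 12 + 27 + (-1) = 48
σ = (1, 3, 0, 2): 10 + 10 + 16 + 28 = 64
σ = (1, 3, 2, 0): 10 + 10 + (-8) + (-1) = 11
σ = (2, 0, 1, 3): 16 + 19 + (-3) + 21 = 53
σ = (2, 0, 3, 1): 16 + 19 + 27 + 20 = 82
σ = (2, 1, 0, 3): 16 + 12 + 16 + 21 = 65
σ = (2, 1, 3, 0): 16 + 12 + 27 + (-1) = 54
σ = (2, 3, 0, 1): 16 + 10 + 16 + 20 = 62
σ = (2, 3, 1, 0): 16 + 10 + (-3) + (-1) = 22
σ = (3, 0, 1, 2): 18 + 19 + (-3) + 28 = 62
σ = (3, 0, 2, 1): 18 + 19 + (-8) + 20 = 49
σ = (3, 1, 0, 2): 18 + 12 + 16 + 28 = 74
σ = (3, 1, 2, 0): 18 + 12 + (-8) + (-1) = 21
σ = (3, 2, 0, 1): 18 + 12 + 16 + 20 = 66
σ = (3, 2, 1, 0): 18 + 12 + (-3) + (-1) = 26
Optimal value attained by: σ = (1, 0, 3, 2).
Answer: det⊕(C) = 84; verdict: NONSINGULAR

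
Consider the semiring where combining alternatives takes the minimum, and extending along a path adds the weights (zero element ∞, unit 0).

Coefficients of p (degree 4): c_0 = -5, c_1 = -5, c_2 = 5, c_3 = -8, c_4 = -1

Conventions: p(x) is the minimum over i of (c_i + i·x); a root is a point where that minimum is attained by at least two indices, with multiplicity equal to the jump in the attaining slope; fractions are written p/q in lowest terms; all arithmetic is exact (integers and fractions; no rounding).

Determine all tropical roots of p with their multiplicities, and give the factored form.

hull edge (i=0, c=-5) to (i=3, c=-8): slope -1, span 3
hull edge (i=3, c=-8) to (i=4, c=-1): slope 7, span 1
Factored form: p(x) = -1 ⊗ (x ⊕ (-7)) ⊗ (x ⊕ 1) ⊗ (x ⊕ 1) ⊗ (x ⊕ 1)
Answer: roots = -7 (mult 1), 1 (mult 3)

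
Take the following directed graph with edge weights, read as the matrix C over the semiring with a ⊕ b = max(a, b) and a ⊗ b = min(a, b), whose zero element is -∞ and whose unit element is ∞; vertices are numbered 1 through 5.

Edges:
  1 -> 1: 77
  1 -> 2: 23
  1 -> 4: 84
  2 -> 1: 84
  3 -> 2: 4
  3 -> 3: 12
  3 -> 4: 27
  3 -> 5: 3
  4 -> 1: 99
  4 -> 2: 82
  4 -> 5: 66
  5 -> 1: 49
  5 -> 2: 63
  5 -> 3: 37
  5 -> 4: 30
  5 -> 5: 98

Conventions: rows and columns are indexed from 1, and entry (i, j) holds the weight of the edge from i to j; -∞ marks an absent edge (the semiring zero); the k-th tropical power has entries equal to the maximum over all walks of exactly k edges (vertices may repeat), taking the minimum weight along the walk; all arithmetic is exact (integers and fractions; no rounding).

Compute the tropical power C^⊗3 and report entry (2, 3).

C^⊗2:
  [84, 82, -∞, 77, 66]
  [77, 23, -∞, 84, -∞]
  [27, 27, 12, 12, 27]
  [82, 63, 37, 84, 66]
  [63, 63, 37, 49, 98]
C^⊗3:
  [82, 77, 37, 84, 66]
  [84, 82, -∞, 77, 66]
  [27, 27, 27, 27, 27]
  [84, 82, 37, 82, 66]
  [63, 63, 37, 63, 98]
Key observation: no walk of exactly 3 edges connects these vertices, so the entry is the semiring zero.
Answer: (C^⊗3)[2][3] = -∞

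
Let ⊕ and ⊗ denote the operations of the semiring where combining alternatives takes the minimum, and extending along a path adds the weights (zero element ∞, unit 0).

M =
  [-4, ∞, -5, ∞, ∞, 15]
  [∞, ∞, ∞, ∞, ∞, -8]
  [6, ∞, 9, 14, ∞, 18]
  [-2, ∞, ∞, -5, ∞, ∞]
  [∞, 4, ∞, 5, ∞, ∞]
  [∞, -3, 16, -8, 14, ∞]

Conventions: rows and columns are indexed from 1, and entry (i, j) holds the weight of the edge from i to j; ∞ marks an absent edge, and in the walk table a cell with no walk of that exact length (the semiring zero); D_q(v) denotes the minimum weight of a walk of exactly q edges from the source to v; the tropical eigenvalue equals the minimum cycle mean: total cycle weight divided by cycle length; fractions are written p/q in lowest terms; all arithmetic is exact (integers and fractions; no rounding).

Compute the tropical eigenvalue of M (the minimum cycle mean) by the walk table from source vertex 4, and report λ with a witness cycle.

q=0: [∞, ∞, ∞, 0, ∞, ∞]
q=1: [-2, ∞, ∞, -5, ∞, ∞]
q=2: [-7, ∞, -7, -10, ∞, 13]
q=3: [-12, 10, -12, -15, 27, 8]
q=4: [-17, 5, -17, -20, 22, 2]
q=5: [-22, -1, -22, -25, 16, -3]
q=6: [-27, -6, -27, -30, 11, -9]
Optimal cycle mean attained by: cycle 2->6->2, total (-8) + (-3), length 2.
Answer: λ = -11/2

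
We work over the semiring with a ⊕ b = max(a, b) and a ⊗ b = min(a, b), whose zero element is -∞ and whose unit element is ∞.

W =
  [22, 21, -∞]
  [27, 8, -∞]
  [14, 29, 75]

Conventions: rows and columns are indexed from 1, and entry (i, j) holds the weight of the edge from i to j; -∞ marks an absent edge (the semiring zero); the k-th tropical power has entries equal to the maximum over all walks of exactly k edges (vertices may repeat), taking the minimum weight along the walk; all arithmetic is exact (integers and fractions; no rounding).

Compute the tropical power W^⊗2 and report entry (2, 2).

W^⊗2:
  [22, 21, -∞]
  [22, 21, -∞]
  [27, 29, 75]
Key observation: the optimum is the walk 2->1->2, with weight 27 min 21 = 21.
Optimal value attained by: walk 2->1->2.
Answer: (W^⊗2)[2][2] = 21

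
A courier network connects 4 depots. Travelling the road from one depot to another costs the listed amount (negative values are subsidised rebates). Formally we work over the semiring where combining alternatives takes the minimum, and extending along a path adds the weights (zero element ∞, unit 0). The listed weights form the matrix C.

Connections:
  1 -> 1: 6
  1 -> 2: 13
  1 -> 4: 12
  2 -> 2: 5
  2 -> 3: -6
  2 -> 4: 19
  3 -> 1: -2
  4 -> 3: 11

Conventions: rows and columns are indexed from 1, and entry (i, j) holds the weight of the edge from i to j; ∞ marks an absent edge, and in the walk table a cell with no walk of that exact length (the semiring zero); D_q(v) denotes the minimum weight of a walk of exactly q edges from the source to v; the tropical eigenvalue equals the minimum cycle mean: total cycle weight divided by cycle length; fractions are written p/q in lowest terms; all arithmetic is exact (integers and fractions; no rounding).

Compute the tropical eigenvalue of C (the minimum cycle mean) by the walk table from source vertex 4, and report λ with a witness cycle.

q=0: [∞, ∞, ∞, 0]
q=1: [∞, ∞, 11, ∞]
q=2: [9, ∞, ∞, ∞]
q=3: [15, 22, ∞, 21]
q=4: [21, 27, 16, 27]
Optimal cycle mean attained by: cycle 1->2->3->1, total 13 + (-6) + (-2), length 3.
Answer: λ = 5/3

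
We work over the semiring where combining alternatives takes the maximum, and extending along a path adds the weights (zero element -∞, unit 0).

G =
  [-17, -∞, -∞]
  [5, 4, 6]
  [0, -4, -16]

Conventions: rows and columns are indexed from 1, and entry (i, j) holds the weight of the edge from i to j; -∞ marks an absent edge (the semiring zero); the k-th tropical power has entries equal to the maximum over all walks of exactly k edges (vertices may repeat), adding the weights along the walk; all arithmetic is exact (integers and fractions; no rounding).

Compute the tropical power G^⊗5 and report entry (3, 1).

G^⊗2:
  [-34, -∞, -∞]
  [9, 8, 10]
  [1, 0, 2]
G^⊗3:
  [-51, -∞, -∞]
  [13, 12, 14]
  [5, 4, 6]
G^⊗4:
  [-68, -∞, -∞]
  [17, 16, 18]
  [9, 8, 10]
G^⊗5:
  [-85, -∞, -∞]
  [21, 20, 22]
  [13, 12, 14]
Key observation: the optimum is the walk 3->2->2->2->2->1, with weight (-4) + 4 + 4 + 4 + 5 = 13.
Optimal value attained by: walk 3->2->2->2->2->1.
Answer: (G^⊗5)[3][1] = 13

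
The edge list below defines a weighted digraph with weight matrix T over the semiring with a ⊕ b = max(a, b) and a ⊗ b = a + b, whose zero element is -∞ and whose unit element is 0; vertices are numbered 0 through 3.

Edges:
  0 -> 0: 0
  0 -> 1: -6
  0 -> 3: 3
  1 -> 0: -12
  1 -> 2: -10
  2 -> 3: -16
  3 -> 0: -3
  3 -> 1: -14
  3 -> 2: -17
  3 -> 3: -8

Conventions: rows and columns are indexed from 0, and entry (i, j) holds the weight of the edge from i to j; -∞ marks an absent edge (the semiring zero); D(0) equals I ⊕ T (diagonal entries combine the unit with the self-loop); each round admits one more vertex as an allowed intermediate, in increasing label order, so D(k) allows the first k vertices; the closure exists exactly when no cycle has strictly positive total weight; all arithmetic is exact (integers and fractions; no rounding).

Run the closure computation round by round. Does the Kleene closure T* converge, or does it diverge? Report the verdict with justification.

D(0):
  [0, -6, -∞, 3]
  [-12, 0, -10, -∞]
  [-∞, -∞, 0, -16]
  [-3, -14, -17, 0]
D(1):
  [0, -6, -∞, 3]
  [-12, 0, -10, -9]
  [-∞, -∞, 0, -16]
  [-3, -9, -17, 0]
D(2):
  [0, -6, -16, 3]
  [-12, 0, -10, -9]
  [-∞, -∞, 0, -16]
  [-3, -9, -17, 0]
D(3):
  [0, -6, -16, 3]
  [-12, 0, -10, -9]
  [-∞, -∞, 0, -16]
  [-3, -9, -17, 0]
D(4):
  [0, -6, -14, 3]
  [-12, 0, -10, -9]
  [-19, -25, 0, -16]
  [-3, -9, -17, 0]
Key observation: every diagonal entry stays at the unit through all rounds, so no improving cycle exists.
Answer: CONVERGES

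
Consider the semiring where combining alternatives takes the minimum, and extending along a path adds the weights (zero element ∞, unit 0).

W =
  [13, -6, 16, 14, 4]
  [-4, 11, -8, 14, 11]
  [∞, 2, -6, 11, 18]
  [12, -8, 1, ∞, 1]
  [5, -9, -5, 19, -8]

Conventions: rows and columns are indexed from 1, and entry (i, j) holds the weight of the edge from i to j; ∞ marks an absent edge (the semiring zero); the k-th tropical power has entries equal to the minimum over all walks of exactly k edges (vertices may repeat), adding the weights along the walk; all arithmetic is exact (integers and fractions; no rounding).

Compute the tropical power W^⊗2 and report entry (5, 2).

W^⊗2:
  [-10, -5, -14, 8, -4]
  [7, -10, -14, 3, 0]
  [-2, -4, -12, 5, 10]
  [-12, -8, -16, 6, -7]
  [-13, -17, -17, 5, -16]
Key observation: the optimum is the walk 5->5->2, with weight (-8) + (-9) = -17.
Optimal value attained by: walk 5->5->2.
Answer: (W^⊗2)[5][2] = -17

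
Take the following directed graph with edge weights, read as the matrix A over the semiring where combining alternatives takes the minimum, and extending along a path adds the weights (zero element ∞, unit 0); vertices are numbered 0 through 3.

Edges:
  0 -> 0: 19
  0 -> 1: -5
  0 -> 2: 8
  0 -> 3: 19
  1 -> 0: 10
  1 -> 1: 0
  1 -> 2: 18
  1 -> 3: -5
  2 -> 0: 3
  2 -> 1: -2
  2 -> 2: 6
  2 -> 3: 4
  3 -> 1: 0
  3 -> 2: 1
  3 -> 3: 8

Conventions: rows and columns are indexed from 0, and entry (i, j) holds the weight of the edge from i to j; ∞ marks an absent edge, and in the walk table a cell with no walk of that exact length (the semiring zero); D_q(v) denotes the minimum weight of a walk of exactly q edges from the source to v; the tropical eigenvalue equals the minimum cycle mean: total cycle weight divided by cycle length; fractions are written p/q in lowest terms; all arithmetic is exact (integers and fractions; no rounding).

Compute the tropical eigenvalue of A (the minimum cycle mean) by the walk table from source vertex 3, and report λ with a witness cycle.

q=0: [∞, ∞, ∞, 0]
q=1: [∞, 0, 1, 8]
q=2: [4, -1, 7, -5]
q=3: [9, -5, -4, -6]
q=4: [-1, -6, -5, -10]
Optimal cycle mean attained by: cycle 1->3->1, total (-5) + 0, length 2.
Answer: λ = -5/2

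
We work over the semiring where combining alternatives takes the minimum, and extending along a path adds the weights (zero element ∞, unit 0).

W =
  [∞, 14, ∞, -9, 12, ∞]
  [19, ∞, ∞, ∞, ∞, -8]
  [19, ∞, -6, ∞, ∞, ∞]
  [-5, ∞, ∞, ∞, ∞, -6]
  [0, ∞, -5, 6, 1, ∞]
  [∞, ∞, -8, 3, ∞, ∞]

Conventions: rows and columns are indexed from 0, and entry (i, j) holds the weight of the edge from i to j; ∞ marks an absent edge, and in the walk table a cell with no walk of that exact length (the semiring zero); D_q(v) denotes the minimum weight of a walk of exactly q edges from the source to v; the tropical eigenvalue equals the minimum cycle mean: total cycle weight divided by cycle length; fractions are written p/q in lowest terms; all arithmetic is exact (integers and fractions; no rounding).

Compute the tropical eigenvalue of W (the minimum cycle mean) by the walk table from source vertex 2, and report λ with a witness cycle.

q=0: [∞, ∞, 0, ∞, ∞, ∞]
q=1: [19, ∞, -6, ∞, ∞, ∞]
q=2: [13, 33, -12, 10, 31, ∞]
q=3: [5, 27, -18, 4, 25, 4]
q=4: [-1, 19, -24, -4, 17, -2]
q=5: [-9, 13, -30, -10, 11, -10]
q=6: [-15, 5, -36, -18, 3, -16]
Optimal cycle mean attained by: cycle 0->3->0, total (-9) + (-5), length 2.
Answer: λ = -7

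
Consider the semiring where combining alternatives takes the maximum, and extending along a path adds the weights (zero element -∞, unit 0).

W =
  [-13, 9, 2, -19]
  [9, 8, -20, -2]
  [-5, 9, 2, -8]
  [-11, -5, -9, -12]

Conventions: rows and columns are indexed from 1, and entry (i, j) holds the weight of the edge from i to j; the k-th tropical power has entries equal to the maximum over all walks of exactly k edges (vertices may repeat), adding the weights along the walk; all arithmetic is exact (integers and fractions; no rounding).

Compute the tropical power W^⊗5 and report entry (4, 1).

W^⊗2:
  [18, 17, 4, 7]
  [17, 18, 11, 6]
  [18, 17, 4, 7]
  [4, 3, -7, -7]
W^⊗3:
  [26, 27, 20, 15]
  [27, 26, 19, 16]
  [26, 27, 20, 15]
  [12, 13, 6, 1]
W^⊗4:
  [36, 35, 28, 25]
  [35, 36, 29, 24]
  [36, 35, 28, 25]
  [22, 21, 14, 11]
W^⊗5:
  [44, 45, 38, 33]
  [45, 44, 37, 34]
  [44, 45, 38, 33]
  [30, 31, 24, 19]
Key observation: the optimum is the walk 4->2->1->2->2->1, with weight (-5) + 9 + 9 + 8 + 9 = 30.
Optimal value attained by: walk 4->2->1->2->2->1.
Answer: (W^⊗5)[4][1] = 30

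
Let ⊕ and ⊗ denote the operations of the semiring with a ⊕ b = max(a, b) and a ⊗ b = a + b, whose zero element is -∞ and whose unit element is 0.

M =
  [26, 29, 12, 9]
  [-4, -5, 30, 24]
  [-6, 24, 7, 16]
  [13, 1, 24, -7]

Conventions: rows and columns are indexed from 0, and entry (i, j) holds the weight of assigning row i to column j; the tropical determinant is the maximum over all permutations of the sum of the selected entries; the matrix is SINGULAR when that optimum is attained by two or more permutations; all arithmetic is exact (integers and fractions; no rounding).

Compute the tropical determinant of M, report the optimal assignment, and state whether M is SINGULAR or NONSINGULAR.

σ = (0, 1, 2, 3): 26 + (-5) + 7 + (-7) = 21
σ = (0, 1, 3, 2): 26 + (-5) + 16 + 24 = 61
σ = (0, 2, 1, 3): 26 + 30 + 24 + (-7) = 73
σ = (0, 2, 3, 1): 26 + 30 + 16 + 1 = 73
σ = (0, 3, 1, 2): 26 + 24 + 24 + 24 = 98
σ = (0, 3, 2, 1): 26 + 24 + 7 + 1 = 58
σ = (1, 0, 2, 3): 29 + (-4) + 7 + (-7) = 25
σ = (1, 0, 3, 2): 29 + (-4) + 16 + 24 = 65
σ = (1, 2, 0, 3): 29 + 30 + (-6) + (-7) = 46
σ = (1, 2, 3, 0): 29 + 30 + 16 + 13 = 88
σ = (1, 3, 0, 2): 29 + 24 + (-6) + 24 = 71
σ = (1, 3, 2, 0): 29 + 24 + 7 + 13 = 73
σ = (2, 0, 1, 3): 12 + (-4) + 24 + (-7) = 25
σ = (2, 0, 3, 1): 12 + (-4) + 16 + 1 = 25
σ = (2, 1, 0, 3): 12 + (-5) + (-6) + (-7) = -6
σ = (2, 1, 3, 0): 12 + (-5) + 16 + 13 = 36
σ = (2, 3, 0, 1): 12 + 24 + (-6) + 1 = 31
σ = (2, 3, 1, 0): 12 + 24 + 24 + 13 = 73
σ = (3, 0, 1, 2): 9 + (-4) + 24 + 24 = 53
σ = (3, 0, 2, 1): 9 + (-4) + 7 + 1 = 13
σ = (3, 1, 0, 2): 9 + (-5) + (-6) + 24 = 22
σ = (3, 1, 2, 0): 9 + (-5) + 7 + 13 = 24
σ = (3, 2, 0, 1): 9 + 30 + (-6) + 1 = 34
σ = (3, 2, 1, 0): 9 + 30 + 24 + 13 = 76
Optimal value attained by: σ = (0, 3, 1, 2).
Answer: det⊕(M) = 98; verdict: NONSINGULAR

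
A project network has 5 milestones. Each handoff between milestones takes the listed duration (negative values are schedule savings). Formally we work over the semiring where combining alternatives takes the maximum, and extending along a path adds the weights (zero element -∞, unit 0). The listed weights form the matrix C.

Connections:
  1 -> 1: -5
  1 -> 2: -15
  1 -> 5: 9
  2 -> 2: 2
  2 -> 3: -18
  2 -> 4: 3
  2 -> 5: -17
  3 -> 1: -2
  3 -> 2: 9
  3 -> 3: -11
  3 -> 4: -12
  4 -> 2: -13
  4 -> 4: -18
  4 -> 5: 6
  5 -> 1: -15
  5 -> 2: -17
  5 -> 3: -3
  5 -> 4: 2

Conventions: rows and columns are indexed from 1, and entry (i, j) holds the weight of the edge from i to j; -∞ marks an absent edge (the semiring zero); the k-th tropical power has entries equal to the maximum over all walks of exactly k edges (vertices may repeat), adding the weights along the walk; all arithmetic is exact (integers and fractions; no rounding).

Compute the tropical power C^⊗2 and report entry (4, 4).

C^⊗2:
  [-6, -8, 6, 11, 4]
  [-20, 4, -16, 5, 9]
  [-7, 11, -9, 12, 7]
  [-9, -11, 3, 8, -12]
  [-5, 6, -14, -14, 8]
Key observation: the optimum is the walk 4->5->4, with weight 6 + 2 = 8.
Optimal value attained by: walk 4->5->4.
Answer: (C^⊗2)[4][4] = 8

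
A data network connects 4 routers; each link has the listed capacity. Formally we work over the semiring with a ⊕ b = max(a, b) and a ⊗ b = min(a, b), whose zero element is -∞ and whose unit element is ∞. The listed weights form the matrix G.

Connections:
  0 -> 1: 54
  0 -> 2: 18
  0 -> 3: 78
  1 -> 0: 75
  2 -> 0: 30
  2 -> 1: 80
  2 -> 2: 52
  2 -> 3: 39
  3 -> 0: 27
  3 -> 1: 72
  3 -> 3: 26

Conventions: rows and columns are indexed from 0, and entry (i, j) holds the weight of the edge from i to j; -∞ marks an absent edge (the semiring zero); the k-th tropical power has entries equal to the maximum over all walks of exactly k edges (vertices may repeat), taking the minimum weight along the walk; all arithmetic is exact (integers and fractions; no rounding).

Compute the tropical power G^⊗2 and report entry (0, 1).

G^⊗2:
  [54, 72, 18, 26]
  [-∞, 54, 18, 75]
  [75, 52, 52, 39]
  [72, 27, 18, 27]
Key observation: the optimum is the walk 0->3->1, with weight 78 min 72 = 72.
Optimal value attained by: walk 0->3->1.
Answer: (G^⊗2)[0][1] = 72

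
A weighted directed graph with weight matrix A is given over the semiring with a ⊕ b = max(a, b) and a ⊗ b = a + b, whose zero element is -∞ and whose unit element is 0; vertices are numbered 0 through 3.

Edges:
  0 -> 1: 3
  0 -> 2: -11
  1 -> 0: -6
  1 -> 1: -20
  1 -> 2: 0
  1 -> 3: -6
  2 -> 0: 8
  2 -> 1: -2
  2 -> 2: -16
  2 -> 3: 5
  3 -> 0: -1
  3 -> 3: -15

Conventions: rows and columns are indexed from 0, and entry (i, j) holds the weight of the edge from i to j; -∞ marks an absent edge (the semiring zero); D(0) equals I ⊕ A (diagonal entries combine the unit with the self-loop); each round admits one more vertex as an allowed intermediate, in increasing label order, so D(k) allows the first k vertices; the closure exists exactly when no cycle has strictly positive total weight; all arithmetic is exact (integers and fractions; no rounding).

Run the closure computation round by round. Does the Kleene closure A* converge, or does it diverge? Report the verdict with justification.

D(0):
  [0, 3, -11, -∞]
  [-6, 0, 0, -6]
  [8, -2, 0, 5]
  [-1, -∞, -∞, 0]
D(1):
  [0, 3, -11, -∞]
  [-6, 0, 0, -6]
  [8, 11, 0, 5]
  [-1, 2, -12, 0]
Detection: at round 2, diagonal entry (2, 2) turns strictly positive.
Key observation: the cycle 2->0->1->2 has total weight 8 + 3 + 0, which is strictly positive.
Answer: DIVERGES — positive cycle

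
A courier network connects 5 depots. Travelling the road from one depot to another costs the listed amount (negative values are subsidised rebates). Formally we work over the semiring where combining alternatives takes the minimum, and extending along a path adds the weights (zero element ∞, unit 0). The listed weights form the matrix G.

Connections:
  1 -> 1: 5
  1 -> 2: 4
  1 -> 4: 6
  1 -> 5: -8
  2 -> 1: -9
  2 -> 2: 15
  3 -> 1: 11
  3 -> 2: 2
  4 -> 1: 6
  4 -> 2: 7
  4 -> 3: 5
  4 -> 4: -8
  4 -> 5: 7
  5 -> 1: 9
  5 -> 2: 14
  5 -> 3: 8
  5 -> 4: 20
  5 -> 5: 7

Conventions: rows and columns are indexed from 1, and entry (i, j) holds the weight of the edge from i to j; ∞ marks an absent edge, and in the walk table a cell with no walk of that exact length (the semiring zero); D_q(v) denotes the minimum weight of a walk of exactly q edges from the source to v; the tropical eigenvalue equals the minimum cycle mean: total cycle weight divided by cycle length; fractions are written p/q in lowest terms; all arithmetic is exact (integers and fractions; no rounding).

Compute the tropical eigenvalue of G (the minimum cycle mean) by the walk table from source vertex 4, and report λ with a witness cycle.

q=0: [∞, ∞, ∞, 0, ∞]
q=1: [6, 7, 5, -8, 7]
q=2: [-2, -1, -3, -16, -2]
q=3: [-10, -9, -11, -24, -10]
q=4: [-18, -17, -19, -32, -18]
q=5: [-26, -25, -27, -40, -26]
Optimal cycle mean attained by: cycle 4->4, total (-8), length 1.
Answer: λ = -8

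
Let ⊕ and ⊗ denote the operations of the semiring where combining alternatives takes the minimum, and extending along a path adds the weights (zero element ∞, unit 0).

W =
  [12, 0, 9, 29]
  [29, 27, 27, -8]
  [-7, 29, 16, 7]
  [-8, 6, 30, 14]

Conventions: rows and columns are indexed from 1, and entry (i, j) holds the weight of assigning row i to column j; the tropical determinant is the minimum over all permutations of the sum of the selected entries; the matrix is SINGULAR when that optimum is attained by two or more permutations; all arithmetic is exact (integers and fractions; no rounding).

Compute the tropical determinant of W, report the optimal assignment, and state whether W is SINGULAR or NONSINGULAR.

σ = (1, 2, 3, 4): 12 + 27 + 16 + 14 = 69
σ = (1, 2, 4, 3): 12 + 27 + 7 + 30 = 76
σ = (1, 3, 2, 4): 12 + 27 + 29 + 14 = 82
σ = (1, 3, 4, 2): 12 + 27 + 7 + 6 = 52
σ = (1, 4, 2, 3): 12 + (-8) + 29 + 30 = 63
σ = (1, 4, 3, 2): 12 + (-8) + 16 + 6 = 26
σ = (2, 1, 3, 4): 0 + 29 + 16 + 14 = 59
σ = (2, 1, 4, 3): 0 + 29 + 7 + 30 = 66
σ = (2, 3, 1, 4): 0 + 27 + (-7) + 14 = 34
σ = (2, 3, 4, 1): 0 + 27 + 7 + (-8) = 26
σ = (2, 4, 1, 3): 0 + (-8) + (-7) + 30 = 15
σ = (2, 4, 3, 1): 0 + (-8) + 16 + (-8) = 0
σ = (3, 1, 2, 4): 9 + 29 + 29 + 14 = 81
σ = (3, 1, 4, 2): 9 + 29 + 7 + 6 = 51
σ = (3, 2, 1, 4): 9 + 27 + (-7) + 14 = 43
σ = (3, 2, 4, 1): 9 + 27 + 7 + (-8) = 35
σ = (3, 4, 1, 2): 9 + (-8) + (-7) + 6 = 0
σ = (3, 4, 2, 1): 9 + (-8) + 29 + (-8) = 22
σ = (4, 1, 2, 3): 29 + 29 + 29 + 30 = 117
σ = (4, 1, 3, 2): 29 + 29 + 16 + 6 = 80
σ = (4, 2, 1, 3): 29 + 27 + (-7) + 30 = 79
σ = (4, 2, 3, 1): 29 + 27 + 16 + (-8) = 64
σ = (4, 3, 1, 2): 29 + 27 + (-7) + 6 = 55
σ = (4, 3, 2, 1): 29 + 27 + 29 + (-8) = 77
Optimal value attained by: σ = (2, 4, 3, 1).
Answer: det⊕(W) = 0; verdict: SINGULAR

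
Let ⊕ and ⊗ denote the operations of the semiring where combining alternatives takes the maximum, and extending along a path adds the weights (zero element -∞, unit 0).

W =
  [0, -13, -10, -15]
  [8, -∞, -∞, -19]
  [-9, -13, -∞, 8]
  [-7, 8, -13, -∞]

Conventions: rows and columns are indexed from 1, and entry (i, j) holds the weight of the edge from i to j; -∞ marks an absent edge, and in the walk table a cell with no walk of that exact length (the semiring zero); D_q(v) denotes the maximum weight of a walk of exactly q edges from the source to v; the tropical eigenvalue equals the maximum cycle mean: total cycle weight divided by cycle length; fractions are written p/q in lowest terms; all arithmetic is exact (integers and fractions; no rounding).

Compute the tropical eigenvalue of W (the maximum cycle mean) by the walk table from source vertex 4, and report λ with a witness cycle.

q=0: [-∞, -∞, -∞, 0]
q=1: [-7, 8, -13, -∞]
q=2: [16, -20, -17, -5]
q=3: [16, 3, 6, 1]
q=4: [16, 9, 6, 14]
Optimal cycle mean attained by: cycle 1->3->4->2->1, total (-10) + 8 + 8 + 8, length 4.
Answer: λ = 7/2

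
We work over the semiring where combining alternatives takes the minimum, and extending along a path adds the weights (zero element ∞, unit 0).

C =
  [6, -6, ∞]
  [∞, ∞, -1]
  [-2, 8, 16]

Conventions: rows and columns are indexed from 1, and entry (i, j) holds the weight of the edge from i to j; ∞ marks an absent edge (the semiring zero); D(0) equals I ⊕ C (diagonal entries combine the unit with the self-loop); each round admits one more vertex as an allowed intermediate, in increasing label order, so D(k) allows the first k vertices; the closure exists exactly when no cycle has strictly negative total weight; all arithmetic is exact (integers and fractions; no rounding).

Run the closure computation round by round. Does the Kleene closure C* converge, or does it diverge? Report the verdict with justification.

D(0):
  [0, -6, ∞]
  [∞, 0, -1]
  [-2, 8, 0]
D(1):
  [0, -6, ∞]
  [∞, 0, -1]
  [-2, -8, 0]
Detection: at round 2, diagonal entry (3, 3) turns strictly negative.
Key observation: the cycle 3->1->2->3 has total weight (-2) + (-6) + (-1), which is strictly negative.
Answer: DIVERGES — negative cycle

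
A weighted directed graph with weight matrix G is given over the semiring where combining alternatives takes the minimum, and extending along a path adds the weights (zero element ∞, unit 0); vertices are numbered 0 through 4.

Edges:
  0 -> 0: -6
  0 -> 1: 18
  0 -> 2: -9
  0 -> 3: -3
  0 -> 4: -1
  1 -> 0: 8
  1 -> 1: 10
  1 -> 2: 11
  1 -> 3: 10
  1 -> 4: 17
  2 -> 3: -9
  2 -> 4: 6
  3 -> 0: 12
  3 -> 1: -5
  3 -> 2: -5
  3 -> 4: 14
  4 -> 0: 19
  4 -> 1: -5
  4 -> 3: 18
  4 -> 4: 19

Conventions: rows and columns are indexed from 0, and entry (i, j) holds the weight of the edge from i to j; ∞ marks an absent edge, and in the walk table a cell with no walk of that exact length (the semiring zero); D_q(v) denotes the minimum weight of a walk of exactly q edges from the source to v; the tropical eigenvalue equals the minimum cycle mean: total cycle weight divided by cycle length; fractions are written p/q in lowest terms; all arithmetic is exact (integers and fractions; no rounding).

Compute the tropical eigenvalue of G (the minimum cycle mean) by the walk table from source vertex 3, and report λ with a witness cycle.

q=0: [∞, ∞, ∞, 0, ∞]
q=1: [12, -5, -5, ∞, 14]
q=2: [3, 5, 3, -14, 1]
q=3: [-3, -19, -19, -6, 0]
q=4: [-11, -11, -12, -28, -13]
q=5: [-17, -33, -33, -21, -14]
Optimal cycle mean attained by: cycle 2->3->2, total (-9) + (-5), length 2.
Answer: λ = -7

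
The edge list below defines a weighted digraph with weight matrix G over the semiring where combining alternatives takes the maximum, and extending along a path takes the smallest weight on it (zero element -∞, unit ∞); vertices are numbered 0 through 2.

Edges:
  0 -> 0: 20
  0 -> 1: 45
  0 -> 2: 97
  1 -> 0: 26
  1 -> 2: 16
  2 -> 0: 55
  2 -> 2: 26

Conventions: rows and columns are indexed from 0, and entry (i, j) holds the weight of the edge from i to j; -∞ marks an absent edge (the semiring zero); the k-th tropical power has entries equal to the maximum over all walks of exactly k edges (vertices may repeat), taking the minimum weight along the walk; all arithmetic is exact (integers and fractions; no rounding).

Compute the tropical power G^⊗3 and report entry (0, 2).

G^⊗2:
  [55, 20, 26]
  [20, 26, 26]
  [26, 45, 55]
G^⊗3:
  [26, 45, 55]
  [26, 20, 26]
  [55, 26, 26]
Key observation: the optimum is the walk 0->2->0->2, with weight 97 min 55 min 97 = 55.
Optimal value attained by: walk 0->2->0->2.
Answer: (G^⊗3)[0][2] = 55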